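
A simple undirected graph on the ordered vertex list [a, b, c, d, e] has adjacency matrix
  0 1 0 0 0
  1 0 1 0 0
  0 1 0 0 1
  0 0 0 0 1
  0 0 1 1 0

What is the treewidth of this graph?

A width-1 tree decomposition is:
Bags: B1 = {d, e}  B2 = {c, e}  B3 = {b, c}  B4 = {a, b}
Tree: B1–B2, B2–B3, B3–B4
Each bag holds 2 vertices, so the decomposition has width 1, which upper-bounds the treewidth. Any graph with an edge has treewidth ≥ 1, and G has the edge d–e. The upper and lower bounds meet at 1, so that is the treewidth.

1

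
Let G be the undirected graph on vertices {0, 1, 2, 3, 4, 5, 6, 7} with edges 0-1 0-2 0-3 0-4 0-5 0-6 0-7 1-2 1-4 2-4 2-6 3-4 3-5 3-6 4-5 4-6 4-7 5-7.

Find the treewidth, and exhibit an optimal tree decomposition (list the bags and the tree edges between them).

Treewidth 3.
One optimal decomposition is:
Bags: B1 = {0, 3, 4, 6}  B2 = {0, 2, 4, 6}  B3 = {0, 3, 4, 5}  B4 = {0, 1, 2, 4}  B5 = {0, 4, 5, 7}
Tree: B1–B2, B1–B3, B2–B4, B3–B5

Every bag has size at most 4, so the width is 4 − 1 = 3 and tw(G) ≤ 3. For the lower bound, the 4 vertices {0, 1, 2, 4} are pairwise adjacent, and any tree decomposition puts a clique entirely inside one bag — forcing width ≥ 3. The upper and lower bounds meet at 3, so that is the treewidth.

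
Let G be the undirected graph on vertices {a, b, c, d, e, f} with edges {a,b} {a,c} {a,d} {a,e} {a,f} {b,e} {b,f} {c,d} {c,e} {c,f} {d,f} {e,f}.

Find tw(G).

A width-3 tree decomposition is:
Bags: B1 = {a, c, e, f}  B2 = {a, c, d, f}  B3 = {a, b, e, f}
Tree: B1–B2, B1–B3
Each bag holds 4 vertices, so the decomposition has width 3, which upper-bounds the treewidth. Conversely, {a, c, d, f} is a clique of size 4, and the vertices of any clique must share a bag in every tree decomposition; so some bag has ≥ 4 vertices and tw(G) ≥ 3. The upper and lower bounds meet at 3, so that is the treewidth.

3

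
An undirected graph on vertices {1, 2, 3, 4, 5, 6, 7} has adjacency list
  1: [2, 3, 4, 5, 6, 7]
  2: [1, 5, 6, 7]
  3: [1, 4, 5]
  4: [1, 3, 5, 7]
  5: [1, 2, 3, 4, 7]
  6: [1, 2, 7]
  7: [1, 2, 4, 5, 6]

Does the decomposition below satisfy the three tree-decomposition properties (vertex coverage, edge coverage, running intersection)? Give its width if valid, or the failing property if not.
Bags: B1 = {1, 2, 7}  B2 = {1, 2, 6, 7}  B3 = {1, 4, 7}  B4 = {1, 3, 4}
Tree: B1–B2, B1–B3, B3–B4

No — vertex 5 appears in no bag.

A tree decomposition must satisfy three properties: every vertex lies in some bag; for every edge, both endpoints lie together in some bag; and for every vertex, the bags containing it form a connected subtree. Here vertex 5 appears in no bag, so the decomposition is invalid.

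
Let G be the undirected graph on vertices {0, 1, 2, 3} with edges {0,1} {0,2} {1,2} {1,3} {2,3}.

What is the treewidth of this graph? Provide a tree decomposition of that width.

Every bag has size at most 3, so the width is 3 − 1 = 2 and tw(G) ≤ 2. For the lower bound, the 3 vertices {0, 1, 2} are pairwise adjacent, and any tree decomposition puts a clique entirely inside one bag — forcing width ≥ 2. Combining the bounds, tw(G) = 2.

Treewidth 2.
One optimal decomposition is:
Bags: B1 = {0, 1, 2}  B2 = {1, 2, 3}
Tree: B1–B2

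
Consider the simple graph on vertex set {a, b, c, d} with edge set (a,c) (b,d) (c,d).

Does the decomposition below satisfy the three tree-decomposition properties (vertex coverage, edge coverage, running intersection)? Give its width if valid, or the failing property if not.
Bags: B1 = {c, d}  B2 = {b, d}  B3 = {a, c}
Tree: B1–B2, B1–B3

Yes; width 1.

Checking the three conditions: (i) the bags cover all of {a, b, c, d}; (ii) for each edge, some bag contains both endpoints; (iii) the bags containing any fixed vertex form a subtree. All hold, so the decomposition is valid with width 2 − 1 = 1.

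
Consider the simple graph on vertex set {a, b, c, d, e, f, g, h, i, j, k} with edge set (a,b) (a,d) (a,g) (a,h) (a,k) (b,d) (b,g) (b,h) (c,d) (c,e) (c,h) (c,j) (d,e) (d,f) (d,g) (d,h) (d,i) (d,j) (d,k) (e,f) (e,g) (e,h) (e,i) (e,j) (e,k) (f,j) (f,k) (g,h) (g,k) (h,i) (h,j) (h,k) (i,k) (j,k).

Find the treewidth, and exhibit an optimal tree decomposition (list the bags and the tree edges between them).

Treewidth 4.
Bags: B1 = {c, d, e, h, j}  B2 = {d, e, h, j, k}  B3 = {d, e, g, h, k}  B4 = {d, e, f, j, k}  B5 = {d, e, h, i, k}  B6 = {a, d, g, h, k}  B7 = {a, b, d, g, h}
Tree: B1–B2, B2–B3, B2–B4, B2–B5, B3–B6, B6–B7

Each bag holds 5 vertices, so the decomposition has width 4, which upper-bounds the treewidth. Conversely, {c, d, e, h, j} is a clique of size 5, and the vertices of any clique must share a bag in every tree decomposition; so some bag has ≥ 5 vertices and tw(G) ≥ 4. Therefore the treewidth is 4.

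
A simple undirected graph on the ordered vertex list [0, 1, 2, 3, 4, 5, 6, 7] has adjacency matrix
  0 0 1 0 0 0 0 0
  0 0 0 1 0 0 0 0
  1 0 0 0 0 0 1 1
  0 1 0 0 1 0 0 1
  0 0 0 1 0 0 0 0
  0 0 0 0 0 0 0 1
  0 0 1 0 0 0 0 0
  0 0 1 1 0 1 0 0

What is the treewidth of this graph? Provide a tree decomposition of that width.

Every bag has size at most 2, so the width is 2 − 1 = 1 and tw(G) ≤ 1. Any graph with an edge has treewidth ≥ 1, and G has the edge 3–7. The upper and lower bounds meet at 1, so that is the treewidth.

Treewidth 1.
One optimal decomposition is:
Bags: B1 = {3, 7}  B2 = {2, 7}  B3 = {5, 7}  B4 = {3, 4}  B5 = {2, 6}  B6 = {1, 3}  B7 = {0, 2}
Tree: B1–B2, B1–B3, B1–B4, B2–B5, B1–B6, B2–B7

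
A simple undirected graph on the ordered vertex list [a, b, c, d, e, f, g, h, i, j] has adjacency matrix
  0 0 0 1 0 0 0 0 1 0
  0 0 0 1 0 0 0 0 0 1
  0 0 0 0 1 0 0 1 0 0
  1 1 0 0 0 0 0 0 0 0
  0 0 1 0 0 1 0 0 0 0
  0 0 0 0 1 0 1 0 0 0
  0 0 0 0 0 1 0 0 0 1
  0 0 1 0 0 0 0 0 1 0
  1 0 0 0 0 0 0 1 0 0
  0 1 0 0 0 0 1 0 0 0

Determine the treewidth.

2

A width-2 tree decomposition is:
Bags: B1 = {e, f, g}  B2 = {c, e, g}  B3 = {c, g, h}  B4 = {g, h, i}  B5 = {a, g, i}  B6 = {a, d, g}  B7 = {b, d, g}  B8 = {b, g, j}
Tree: B1–B2, B2–B3, B3–B4, B4–B5, B5–B6, B6–B7, B7–B8
Each bag holds 3 vertices, so the decomposition has width 2, which upper-bounds the treewidth. Since g–f–e–c–h–i–a–d–b–j–g is a cycle in G, G is not acyclic. Forests are exactly the graphs of treewidth ≤ 1, so tw(G) ≥ 2. Hence tw(G) = 2 exactly.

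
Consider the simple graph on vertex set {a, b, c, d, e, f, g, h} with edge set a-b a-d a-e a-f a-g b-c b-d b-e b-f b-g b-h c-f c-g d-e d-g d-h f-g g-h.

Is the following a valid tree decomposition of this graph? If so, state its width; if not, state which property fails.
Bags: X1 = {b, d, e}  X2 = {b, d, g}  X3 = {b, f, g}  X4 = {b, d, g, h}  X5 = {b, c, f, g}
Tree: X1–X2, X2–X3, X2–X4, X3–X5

A tree decomposition must satisfy three properties: every vertex lies in some bag; for every edge, both endpoints lie together in some bag; and for every vertex, the bags containing it form a connected subtree. Here vertex a appears in no bag, so the decomposition is invalid.

No — vertex a appears in no bag.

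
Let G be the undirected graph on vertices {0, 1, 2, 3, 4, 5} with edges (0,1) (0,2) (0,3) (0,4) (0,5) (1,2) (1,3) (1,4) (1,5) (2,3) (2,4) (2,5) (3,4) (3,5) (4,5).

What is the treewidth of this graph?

A width-5 tree decomposition is:
Bags: B1 = {0, 1, 2, 3, 4, 5}
Tree: (single bag)
A single bag containing all 6 vertices is trivially a valid decomposition of width 5. For the lower bound, the 6 vertices {0, 1, 2, 3, 4, 5} are pairwise adjacent, and any tree decomposition puts a clique entirely inside one bag — forcing width ≥ 5. The upper and lower bounds meet at 5, so that is the treewidth.

5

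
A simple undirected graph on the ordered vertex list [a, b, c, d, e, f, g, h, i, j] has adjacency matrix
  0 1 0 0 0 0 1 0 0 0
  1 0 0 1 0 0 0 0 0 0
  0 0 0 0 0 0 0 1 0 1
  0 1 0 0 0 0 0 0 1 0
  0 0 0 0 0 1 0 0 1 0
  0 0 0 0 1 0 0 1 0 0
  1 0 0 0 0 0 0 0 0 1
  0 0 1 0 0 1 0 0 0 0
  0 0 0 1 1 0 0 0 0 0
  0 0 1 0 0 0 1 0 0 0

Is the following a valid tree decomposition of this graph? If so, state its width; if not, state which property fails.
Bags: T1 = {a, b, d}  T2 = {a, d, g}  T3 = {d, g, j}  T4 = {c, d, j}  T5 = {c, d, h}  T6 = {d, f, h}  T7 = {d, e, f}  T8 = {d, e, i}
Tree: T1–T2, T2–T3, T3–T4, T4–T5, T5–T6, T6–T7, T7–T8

Every vertex of G appears in some bag (union = {a, b, c, d, e, f, g, h, i, j}); every edge is covered by a bag; and for each vertex v the set of bags containing v is connected in the bag tree. The decomposition is therefore valid. The largest bag has 3 vertices, so the width is 2.

Yes; width 2.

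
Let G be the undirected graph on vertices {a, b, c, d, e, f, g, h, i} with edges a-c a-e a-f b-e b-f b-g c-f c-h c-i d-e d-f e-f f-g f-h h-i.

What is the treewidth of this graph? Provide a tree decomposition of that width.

Treewidth 2.
One such decomposition:
Bags: B1 = {a, e, f}  B2 = {d, e, f}  B3 = {b, e, f}  B4 = {a, c, f}  B5 = {c, f, h}  B6 = {b, f, g}  B7 = {c, h, i}
Tree: B1–B2, B2–B3, B1–B4, B4–B5, B3–B6, B5–B7

Every bag has size at most 3, so the width is 3 − 1 = 2 and tw(G) ≤ 2. For the lower bound, the 3 vertices {b, f, g} are pairwise adjacent, and any tree decomposition puts a clique entirely inside one bag — forcing width ≥ 2. Therefore the treewidth is 2.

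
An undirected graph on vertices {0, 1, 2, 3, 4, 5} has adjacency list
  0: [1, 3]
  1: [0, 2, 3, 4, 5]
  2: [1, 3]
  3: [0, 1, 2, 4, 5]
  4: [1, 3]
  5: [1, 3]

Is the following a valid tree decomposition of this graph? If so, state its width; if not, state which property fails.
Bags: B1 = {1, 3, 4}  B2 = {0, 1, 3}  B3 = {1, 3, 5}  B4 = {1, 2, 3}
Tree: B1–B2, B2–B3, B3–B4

Yes; width 2.

Checking the three conditions: (i) the bags cover all of {0, 1, 2, 3, 4, 5}; (ii) for each edge, some bag contains both endpoints; (iii) the bags containing any fixed vertex form a subtree. All hold, so the decomposition is valid with width 3 − 1 = 2.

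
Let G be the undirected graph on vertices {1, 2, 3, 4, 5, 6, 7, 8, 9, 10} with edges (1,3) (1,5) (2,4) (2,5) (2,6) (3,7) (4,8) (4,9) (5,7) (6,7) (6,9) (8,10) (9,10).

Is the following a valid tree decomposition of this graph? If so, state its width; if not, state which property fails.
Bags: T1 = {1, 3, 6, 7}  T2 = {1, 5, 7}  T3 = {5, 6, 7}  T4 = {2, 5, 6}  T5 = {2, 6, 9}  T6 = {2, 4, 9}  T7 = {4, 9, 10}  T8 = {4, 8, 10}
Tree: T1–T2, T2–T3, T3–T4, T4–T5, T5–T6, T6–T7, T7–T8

A tree decomposition must satisfy three properties: every vertex lies in some bag; for every edge, both endpoints lie together in some bag; and for every vertex, the bags containing it form a connected subtree. Here bags containing vertex 6 are not connected in the tree, so the decomposition is invalid.

No — bags containing vertex 6 are not connected in the tree.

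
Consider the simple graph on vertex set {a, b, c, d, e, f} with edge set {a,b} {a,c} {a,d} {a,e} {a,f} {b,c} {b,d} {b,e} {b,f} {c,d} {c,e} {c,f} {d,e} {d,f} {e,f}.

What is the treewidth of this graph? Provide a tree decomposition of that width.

With just one bag of size 6, the width is 6 − 1 = 5, so tw(G) ≤ 5. On the other hand G contains the 6-clique {a, b, c, d, e, f}. A clique must lie in a single bag of any decomposition, so no decomposition can have width below 5. Therefore the treewidth is 5.

Treewidth 5.
Bags: B1 = {a, b, c, d, e, f}
Tree: (single bag)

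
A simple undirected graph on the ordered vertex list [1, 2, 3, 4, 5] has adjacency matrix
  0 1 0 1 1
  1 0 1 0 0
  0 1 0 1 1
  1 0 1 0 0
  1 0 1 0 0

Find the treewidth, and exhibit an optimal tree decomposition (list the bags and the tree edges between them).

Each bag holds 3 vertices, so the decomposition has width 2, which upper-bounds the treewidth. The edges 4–3–2–1–4 form a cycle, so G is not a tree and its treewidth is at least 2. Therefore the treewidth is 2.

Treewidth 2.
One such decomposition:
Bags: B1 = {1, 3, 4}  B2 = {1, 2, 3}  B3 = {1, 3, 5}
Tree: B1–B2, B2–B3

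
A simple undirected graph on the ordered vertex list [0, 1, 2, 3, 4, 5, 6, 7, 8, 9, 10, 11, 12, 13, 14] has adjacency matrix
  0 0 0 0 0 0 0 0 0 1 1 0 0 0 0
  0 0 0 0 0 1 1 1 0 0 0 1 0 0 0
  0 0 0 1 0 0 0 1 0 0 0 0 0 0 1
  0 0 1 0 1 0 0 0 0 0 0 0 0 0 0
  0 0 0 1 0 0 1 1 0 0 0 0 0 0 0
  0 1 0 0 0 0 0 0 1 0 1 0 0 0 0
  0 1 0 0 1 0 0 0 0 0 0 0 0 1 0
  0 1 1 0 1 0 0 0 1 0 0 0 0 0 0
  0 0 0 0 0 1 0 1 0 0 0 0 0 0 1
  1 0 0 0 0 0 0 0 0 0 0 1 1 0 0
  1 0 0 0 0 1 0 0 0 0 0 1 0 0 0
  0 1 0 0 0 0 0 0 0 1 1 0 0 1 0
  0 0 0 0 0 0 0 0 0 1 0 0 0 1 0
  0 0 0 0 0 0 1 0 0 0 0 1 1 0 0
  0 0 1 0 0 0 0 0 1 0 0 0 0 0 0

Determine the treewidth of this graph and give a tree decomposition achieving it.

Every bag has size at most 4, so the width is 4 − 1 = 3 and tw(G) ≤ 3. For the lower bound: the 4 vertex sets {2,3,14}, {4}, {7}, {1,5,6,8} are disjoint, each induces a connected subgraph, and every pair is joined by at least one edge of G. Contracting each set to a single vertex therefore yields K_{4} as a minor, and since treewidth is minor-monotone, tw(G) ≥ tw(K_{4}) = 3. The upper and lower bounds meet at 3, so that is the treewidth.

Treewidth 3.
One optimal decomposition is:
Bags: B1 = {2, 3, 4, 14}  B2 = {2, 4, 7, 14}  B3 = {4, 7, 8, 14}  B4 = {4, 6, 7, 8}  B5 = {1, 6, 7, 8}  B6 = {1, 5, 6, 8}  B7 = {1, 5, 6, 13}  B8 = {1, 5, 11, 13}  B9 = {5, 10, 11, 13}  B10 = {10, 11, 12, 13}  B11 = {9, 10, 11, 12}  B12 = {0, 9, 10, 12}
Tree: B1–B2, B2–B3, B3–B4, B4–B5, B5–B6, B6–B7, B7–B8, B8–B9, B9–B10, B10–B11, B11–B12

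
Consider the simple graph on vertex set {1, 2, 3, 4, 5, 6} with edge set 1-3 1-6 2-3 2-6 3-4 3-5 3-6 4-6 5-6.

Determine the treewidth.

2

A width-2 tree decomposition is:
Bags: B1 = {2, 3, 6}  B2 = {3, 4, 6}  B3 = {1, 3, 6}  B4 = {3, 5, 6}
Tree: B1–B2, B2–B3, B3–B4
The largest bag has 3 vertices, giving width 2; this decomposition certifies tw(G) ≤ 2. On the other hand G contains the 3-clique {1, 3, 6}. A clique must lie in a single bag of any decomposition, so no decomposition can have width below 2. Hence tw(G) = 2 exactly.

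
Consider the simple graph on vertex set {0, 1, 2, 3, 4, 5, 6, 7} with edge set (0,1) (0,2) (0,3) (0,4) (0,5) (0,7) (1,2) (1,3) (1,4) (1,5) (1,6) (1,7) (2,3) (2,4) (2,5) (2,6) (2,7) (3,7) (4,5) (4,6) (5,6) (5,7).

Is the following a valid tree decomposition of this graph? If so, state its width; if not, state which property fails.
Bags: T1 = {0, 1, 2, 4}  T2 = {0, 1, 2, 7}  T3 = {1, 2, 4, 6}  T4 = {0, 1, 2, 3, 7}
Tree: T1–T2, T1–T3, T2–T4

A tree decomposition must satisfy three properties: every vertex lies in some bag; for every edge, both endpoints lie together in some bag; and for every vertex, the bags containing it form a connected subtree. Here vertex 5 appears in no bag, so the decomposition is invalid.

No — vertex 5 appears in no bag.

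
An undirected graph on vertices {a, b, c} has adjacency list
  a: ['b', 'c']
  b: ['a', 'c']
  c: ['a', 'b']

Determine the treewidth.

2

A width-2 tree decomposition is:
Bags: B1 = {a, b, c}
Tree: (single bag)
A single bag containing all 3 vertices is trivially a valid decomposition of width 2. For the lower bound, the 3 vertices {a, b, c} are pairwise adjacent, and any tree decomposition puts a clique entirely inside one bag — forcing width ≥ 2. Combining the bounds, tw(G) = 2.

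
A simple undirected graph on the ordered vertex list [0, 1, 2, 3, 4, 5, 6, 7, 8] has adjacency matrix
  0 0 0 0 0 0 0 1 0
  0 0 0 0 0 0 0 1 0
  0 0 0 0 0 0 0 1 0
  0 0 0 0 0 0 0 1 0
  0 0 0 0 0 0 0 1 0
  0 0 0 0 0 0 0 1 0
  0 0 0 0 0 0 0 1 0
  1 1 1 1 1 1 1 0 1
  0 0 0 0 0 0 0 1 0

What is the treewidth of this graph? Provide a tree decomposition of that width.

Treewidth 1.
One optimal decomposition is:
Bags: B1 = {7, 8}  B2 = {2, 7}  B3 = {5, 7}  B4 = {4, 7}  B5 = {1, 7}  B6 = {6, 7}  B7 = {3, 7}  B8 = {0, 7}
Tree: B1–B2, B1–B3, B1–B4, B2–B5, B5–B6, B4–B7, B2–B8

Each bag holds 2 vertices, so the decomposition has width 1, which upper-bounds the treewidth. Since G has at least one edge (e.g. 8–7), it is not an edgeless graph, so tw(G) ≥ 1. The upper and lower bounds meet at 1, so that is the treewidth.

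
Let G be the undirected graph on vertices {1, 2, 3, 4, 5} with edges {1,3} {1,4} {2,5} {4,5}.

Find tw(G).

1

A width-1 tree decomposition is:
Bags: B1 = {1, 3}  B2 = {1, 4}  B3 = {4, 5}  B4 = {2, 5}
Tree: B1–B2, B2–B3, B3–B4
Each bag holds 2 vertices, so the decomposition has width 1, which upper-bounds the treewidth. G has an edge, so its treewidth is at least 1. Hence tw(G) = 1 exactly.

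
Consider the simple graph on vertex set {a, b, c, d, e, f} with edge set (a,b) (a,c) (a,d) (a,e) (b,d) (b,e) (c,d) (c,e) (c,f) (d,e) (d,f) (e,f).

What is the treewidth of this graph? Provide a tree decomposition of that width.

Each bag holds 4 vertices, so the decomposition has width 3, which upper-bounds the treewidth. For the lower bound, the 4 vertices {c, d, e, f} are pairwise adjacent, and any tree decomposition puts a clique entirely inside one bag — forcing width ≥ 3. Therefore the treewidth is 3.

Treewidth 3.
One such decomposition:
Bags: B1 = {c, d, e, f}  B2 = {a, c, d, e}  B3 = {a, b, d, e}
Tree: B1–B2, B2–B3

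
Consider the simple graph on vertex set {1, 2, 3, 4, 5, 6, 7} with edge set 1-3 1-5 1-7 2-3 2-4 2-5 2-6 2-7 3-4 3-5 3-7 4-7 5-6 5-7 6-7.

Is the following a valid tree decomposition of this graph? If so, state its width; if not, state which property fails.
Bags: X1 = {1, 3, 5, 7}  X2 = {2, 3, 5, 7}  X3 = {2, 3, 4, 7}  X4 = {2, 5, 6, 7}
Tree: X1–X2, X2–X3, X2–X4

Yes; width 3.

Checking the three conditions: (i) the bags cover all of {1, 2, 3, 4, 5, 6, 7}; (ii) for each edge, some bag contains both endpoints; (iii) the bags containing any fixed vertex form a subtree. All hold, so the decomposition is valid with width 4 − 1 = 3.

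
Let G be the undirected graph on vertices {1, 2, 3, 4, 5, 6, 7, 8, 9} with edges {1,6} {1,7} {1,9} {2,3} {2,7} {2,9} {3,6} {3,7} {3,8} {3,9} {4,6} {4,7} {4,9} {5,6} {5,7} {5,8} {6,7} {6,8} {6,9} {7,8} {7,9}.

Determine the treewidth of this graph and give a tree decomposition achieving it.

Treewidth 3.
One optimal decomposition is:
Bags: B1 = {3, 6, 7, 8}  B2 = {3, 6, 7, 9}  B3 = {1, 6, 7, 9}  B4 = {5, 6, 7, 8}  B5 = {4, 6, 7, 9}  B6 = {2, 3, 7, 9}
Tree: B1–B2, B2–B3, B1–B4, B3–B5, B2–B6

Each bag holds 4 vertices, so the decomposition has width 3, which upper-bounds the treewidth. Conversely, {2, 3, 7, 9} is a clique of size 4, and the vertices of any clique must share a bag in every tree decomposition; so some bag has ≥ 4 vertices and tw(G) ≥ 3. The upper and lower bounds meet at 3, so that is the treewidth.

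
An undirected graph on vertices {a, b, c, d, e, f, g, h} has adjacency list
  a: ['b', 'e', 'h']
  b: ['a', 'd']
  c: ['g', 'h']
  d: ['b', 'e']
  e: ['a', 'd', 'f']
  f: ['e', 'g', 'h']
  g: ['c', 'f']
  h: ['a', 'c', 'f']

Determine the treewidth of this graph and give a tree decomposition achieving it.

Treewidth 2.
One optimal decomposition is:
Bags: B1 = {a, b, d}  B2 = {a, d, e}  B3 = {a, e, h}  B4 = {e, f, h}  B5 = {c, f, h}  B6 = {c, f, g}
Tree: B1–B2, B2–B3, B3–B4, B4–B5, B5–B6

The largest bag has 3 vertices, giving width 2; this decomposition certifies tw(G) ≤ 2. For the lower bound, G contains the cycle b–d–e–a–b, so G is not a forest; only forests have treewidth ≤ 1, hence tw(G) ≥ 2. Combining the bounds, tw(G) = 2.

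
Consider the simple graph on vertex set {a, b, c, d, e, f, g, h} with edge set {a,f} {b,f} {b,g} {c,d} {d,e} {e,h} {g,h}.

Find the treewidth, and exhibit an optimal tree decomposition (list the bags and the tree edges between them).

Treewidth 1.
Bags: B1 = {c, d}  B2 = {d, e}  B3 = {e, h}  B4 = {g, h}  B5 = {b, g}  B6 = {b, f}  B7 = {a, f}
Tree: B1–B2, B2–B3, B3–B4, B4–B5, B5–B6, B6–B7

The largest bag has 2 vertices, giving width 1; this decomposition certifies tw(G) ≤ 1. G has an edge, so its treewidth is at least 1. Hence tw(G) = 1 exactly.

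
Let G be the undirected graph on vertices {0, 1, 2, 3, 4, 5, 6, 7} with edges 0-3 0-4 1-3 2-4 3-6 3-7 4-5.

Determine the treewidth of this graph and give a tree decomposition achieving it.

Treewidth 1.
One optimal decomposition is:
Bags: B1 = {3, 6}  B2 = {0, 3}  B3 = {0, 4}  B4 = {2, 4}  B5 = {3, 7}  B6 = {4, 5}  B7 = {1, 3}
Tree: B1–B2, B2–B3, B3–B4, B1–B5, B4–B6, B2–B7

Each bag holds 2 vertices, so the decomposition has width 1, which upper-bounds the treewidth. Any graph with an edge has treewidth ≥ 1, and G has the edge 6–3. The upper and lower bounds meet at 1, so that is the treewidth.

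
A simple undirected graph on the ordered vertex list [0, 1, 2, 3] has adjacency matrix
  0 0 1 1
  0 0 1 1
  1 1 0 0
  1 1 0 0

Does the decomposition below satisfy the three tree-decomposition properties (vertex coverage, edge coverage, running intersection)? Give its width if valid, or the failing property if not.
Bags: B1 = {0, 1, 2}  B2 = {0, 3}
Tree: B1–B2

A tree decomposition must satisfy three properties: every vertex lies in some bag; for every edge, both endpoints lie together in some bag; and for every vertex, the bags containing it form a connected subtree. Here edge (1,3) lies in no bag, so the decomposition is invalid.

No — edge (1,3) lies in no bag.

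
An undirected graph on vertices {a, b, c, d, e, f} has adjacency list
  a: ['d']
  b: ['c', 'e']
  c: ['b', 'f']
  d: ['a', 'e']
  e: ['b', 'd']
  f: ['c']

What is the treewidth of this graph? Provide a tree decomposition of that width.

Treewidth 1.
One such decomposition:
Bags: B1 = {b, e}  B2 = {b, c}  B3 = {d, e}  B4 = {c, f}  B5 = {a, d}
Tree: B1–B2, B1–B3, B2–B4, B3–B5

Each bag holds 2 vertices, so the decomposition has width 1, which upper-bounds the treewidth. G has an edge, so its treewidth is at least 1. Therefore the treewidth is 1.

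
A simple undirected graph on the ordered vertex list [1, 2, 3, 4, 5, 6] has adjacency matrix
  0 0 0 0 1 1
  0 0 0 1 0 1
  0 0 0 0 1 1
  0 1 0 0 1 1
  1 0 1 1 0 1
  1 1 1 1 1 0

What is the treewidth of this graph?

A width-2 tree decomposition is:
Bags: B1 = {4, 5, 6}  B2 = {1, 5, 6}  B3 = {2, 4, 6}  B4 = {3, 5, 6}
Tree: B1–B2, B1–B3, B2–B4
Every bag has size at most 3, so the width is 3 − 1 = 2 and tw(G) ≤ 2. On the other hand G contains the 3-clique {2, 4, 6}. A clique must lie in a single bag of any decomposition, so no decomposition can have width below 2. The upper and lower bounds meet at 2, so that is the treewidth.

2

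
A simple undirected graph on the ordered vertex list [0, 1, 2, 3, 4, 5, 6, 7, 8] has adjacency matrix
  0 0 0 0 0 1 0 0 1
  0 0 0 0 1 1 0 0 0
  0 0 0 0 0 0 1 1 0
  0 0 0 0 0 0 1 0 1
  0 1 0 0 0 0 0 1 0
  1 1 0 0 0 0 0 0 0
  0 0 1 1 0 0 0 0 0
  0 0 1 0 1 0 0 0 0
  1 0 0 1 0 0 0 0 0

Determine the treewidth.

2

A width-2 tree decomposition is:
Bags: B1 = {2, 4, 7}  B2 = {1, 2, 4}  B3 = {1, 2, 5}  B4 = {0, 2, 5}  B5 = {0, 2, 8}  B6 = {2, 3, 8}  B7 = {2, 3, 6}
Tree: B1–B2, B2–B3, B3–B4, B4–B5, B5–B6, B6–B7
Each bag holds 3 vertices, so the decomposition has width 2, which upper-bounds the treewidth. The edges 2–7–4–1–5–0–8–3–6–2 form a cycle, so G is not a tree and its treewidth is at least 2. The upper and lower bounds meet at 2, so that is the treewidth.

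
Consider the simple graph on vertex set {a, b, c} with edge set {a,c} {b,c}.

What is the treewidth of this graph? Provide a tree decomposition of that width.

The largest bag has 2 vertices, giving width 1; this decomposition certifies tw(G) ≤ 1. Since G has at least one edge (e.g. a–c), it is not an edgeless graph, so tw(G) ≥ 1. Combining the bounds, tw(G) = 1.

Treewidth 1.
Bags: B1 = {a, c}  B2 = {b, c}
Tree: B1–B2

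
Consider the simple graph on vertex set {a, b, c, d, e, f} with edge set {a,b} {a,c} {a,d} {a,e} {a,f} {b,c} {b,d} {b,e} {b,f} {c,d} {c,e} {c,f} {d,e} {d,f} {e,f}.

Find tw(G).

A width-5 tree decomposition is:
Bags: B1 = {a, b, c, d, e, f}
Tree: (single bag)
A single bag containing all 6 vertices is trivially a valid decomposition of width 5. On the other hand G contains the 6-clique {a, b, c, d, e, f}. A clique must lie in a single bag of any decomposition, so no decomposition can have width below 5. Therefore the treewidth is 5.

5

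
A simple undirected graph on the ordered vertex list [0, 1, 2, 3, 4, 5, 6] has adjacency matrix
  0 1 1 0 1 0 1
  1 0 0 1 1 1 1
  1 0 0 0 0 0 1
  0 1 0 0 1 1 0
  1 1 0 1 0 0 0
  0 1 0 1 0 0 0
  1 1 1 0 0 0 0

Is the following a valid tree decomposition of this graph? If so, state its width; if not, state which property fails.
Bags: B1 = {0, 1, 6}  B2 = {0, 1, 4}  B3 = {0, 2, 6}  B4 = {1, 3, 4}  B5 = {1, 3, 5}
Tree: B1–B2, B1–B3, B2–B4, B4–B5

Every vertex of G appears in some bag (union = {0, 1, 2, 3, 4, 5, 6}); every edge is covered by a bag; and for each vertex v the set of bags containing v is connected in the bag tree. The decomposition is therefore valid. The largest bag has 3 vertices, so the width is 2.

Yes; width 2.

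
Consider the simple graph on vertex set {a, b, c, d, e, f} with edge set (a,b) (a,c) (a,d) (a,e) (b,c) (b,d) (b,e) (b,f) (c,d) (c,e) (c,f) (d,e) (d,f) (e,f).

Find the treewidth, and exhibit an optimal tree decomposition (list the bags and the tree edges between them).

Each bag holds 5 vertices, so the decomposition has width 4, which upper-bounds the treewidth. Conversely, {b, c, d, e, f} is a clique of size 5, and the vertices of any clique must share a bag in every tree decomposition; so some bag has ≥ 5 vertices and tw(G) ≥ 4. The upper and lower bounds meet at 4, so that is the treewidth.

Treewidth 4.
One such decomposition:
Bags: B1 = {b, c, d, e, f}  B2 = {a, b, c, d, e}
Tree: B1–B2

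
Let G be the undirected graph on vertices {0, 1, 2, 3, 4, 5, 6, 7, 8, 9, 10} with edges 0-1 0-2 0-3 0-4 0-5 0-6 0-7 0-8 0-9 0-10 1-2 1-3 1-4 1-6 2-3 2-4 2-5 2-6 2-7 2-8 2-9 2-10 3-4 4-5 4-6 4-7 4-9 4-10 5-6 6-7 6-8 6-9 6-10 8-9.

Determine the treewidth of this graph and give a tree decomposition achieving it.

Treewidth 4.
Bags: B1 = {0, 2, 4, 5, 6}  B2 = {0, 2, 4, 6, 7}  B3 = {0, 2, 4, 6, 10}  B4 = {0, 2, 4, 6, 9}  B5 = {0, 1, 2, 4, 6}  B6 = {0, 1, 2, 3, 4}  B7 = {0, 2, 6, 8, 9}
Tree: B1–B2, B2–B3, B1–B4, B1–B5, B5–B6, B4–B7

The largest bag has 5 vertices, giving width 4; this decomposition certifies tw(G) ≤ 4. Conversely, {0, 2, 6, 8, 9} is a clique of size 5, and the vertices of any clique must share a bag in every tree decomposition; so some bag has ≥ 5 vertices and tw(G) ≥ 4. Therefore the treewidth is 4.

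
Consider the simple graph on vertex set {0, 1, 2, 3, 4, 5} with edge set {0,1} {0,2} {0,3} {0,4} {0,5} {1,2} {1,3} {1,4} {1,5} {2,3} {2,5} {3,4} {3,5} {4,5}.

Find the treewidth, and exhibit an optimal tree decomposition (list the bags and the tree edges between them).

Treewidth 4.
One such decomposition:
Bags: B1 = {0, 1, 2, 3, 5}  B2 = {0, 1, 3, 4, 5}
Tree: B1–B2

Every bag has size at most 5, so the width is 5 − 1 = 4 and tw(G) ≤ 4. For the lower bound, the 5 vertices {0, 1, 2, 3, 5} are pairwise adjacent, and any tree decomposition puts a clique entirely inside one bag — forcing width ≥ 4. The upper and lower bounds meet at 4, so that is the treewidth.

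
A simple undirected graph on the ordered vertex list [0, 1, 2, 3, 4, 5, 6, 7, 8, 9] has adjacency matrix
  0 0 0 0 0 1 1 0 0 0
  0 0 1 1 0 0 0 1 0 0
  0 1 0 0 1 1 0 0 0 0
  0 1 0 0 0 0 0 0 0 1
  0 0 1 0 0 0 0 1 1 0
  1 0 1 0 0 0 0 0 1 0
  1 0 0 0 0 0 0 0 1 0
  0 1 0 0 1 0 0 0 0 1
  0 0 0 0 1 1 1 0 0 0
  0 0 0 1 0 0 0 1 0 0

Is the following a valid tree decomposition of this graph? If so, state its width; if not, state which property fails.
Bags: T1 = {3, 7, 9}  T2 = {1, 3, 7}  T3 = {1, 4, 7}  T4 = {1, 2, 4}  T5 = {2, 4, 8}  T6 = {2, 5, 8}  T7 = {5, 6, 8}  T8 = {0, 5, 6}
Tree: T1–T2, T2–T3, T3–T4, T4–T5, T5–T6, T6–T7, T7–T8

Every vertex of G appears in some bag (union = {0, 1, 2, 3, 4, 5, 6, 7, 8, 9}); every edge is covered by a bag; and for each vertex v the set of bags containing v is connected in the bag tree. The decomposition is therefore valid. The largest bag has 3 vertices, so the width is 2.

Yes; width 2.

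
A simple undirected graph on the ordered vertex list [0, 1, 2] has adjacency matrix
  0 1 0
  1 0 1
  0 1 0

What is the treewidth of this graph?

1

A width-1 tree decomposition is:
Bags: B1 = {0, 1}  B2 = {1, 2}
Tree: B1–B2
Every bag has size at most 2, so the width is 2 − 1 = 1 and tw(G) ≤ 1. Any graph with an edge has treewidth ≥ 1, and G has the edge 0–1. Combining the bounds, tw(G) = 1.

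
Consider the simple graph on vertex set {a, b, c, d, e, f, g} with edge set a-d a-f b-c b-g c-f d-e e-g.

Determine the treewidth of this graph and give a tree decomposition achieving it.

Each bag holds 3 vertices, so the decomposition has width 2, which upper-bounds the treewidth. Since d–a–f–c–b–g–e–d is a cycle in G, G is not acyclic. Forests are exactly the graphs of treewidth ≤ 1, so tw(G) ≥ 2. Combining the bounds, tw(G) = 2.

Treewidth 2.
One such decomposition:
Bags: B1 = {a, d, f}  B2 = {c, d, f}  B3 = {b, c, d}  B4 = {b, d, g}  B5 = {d, e, g}
Tree: B1–B2, B2–B3, B3–B4, B4–B5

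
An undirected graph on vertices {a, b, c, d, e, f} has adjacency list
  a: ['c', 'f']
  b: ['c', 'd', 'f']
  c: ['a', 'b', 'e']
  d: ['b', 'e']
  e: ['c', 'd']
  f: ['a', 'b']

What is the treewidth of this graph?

A width-2 tree decomposition is:
Bags: B1 = {b, d, e}  B2 = {b, c, e}  B3 = {b, c, f}  B4 = {a, c, f}
Tree: B1–B2, B2–B3, B3–B4
Each bag holds 3 vertices, so the decomposition has width 2, which upper-bounds the treewidth. Since d–e–c–b–d is a cycle in G, G is not acyclic. Forests are exactly the graphs of treewidth ≤ 1, so tw(G) ≥ 2. Therefore the treewidth is 2.

2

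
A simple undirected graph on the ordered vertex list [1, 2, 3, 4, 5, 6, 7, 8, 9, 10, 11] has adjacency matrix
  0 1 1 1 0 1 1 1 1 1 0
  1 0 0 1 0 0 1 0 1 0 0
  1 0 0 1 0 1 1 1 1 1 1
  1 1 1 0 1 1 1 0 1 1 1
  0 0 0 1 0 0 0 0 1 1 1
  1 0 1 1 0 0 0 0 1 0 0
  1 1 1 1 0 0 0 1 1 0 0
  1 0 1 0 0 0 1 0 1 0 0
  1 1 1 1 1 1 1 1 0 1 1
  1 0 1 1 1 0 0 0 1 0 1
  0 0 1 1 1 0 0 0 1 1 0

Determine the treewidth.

4

A width-4 tree decomposition is:
Bags: B1 = {3, 4, 9, 10, 11}  B2 = {1, 3, 4, 9, 10}  B3 = {1, 3, 4, 7, 9}  B4 = {4, 5, 9, 10, 11}  B5 = {1, 2, 4, 7, 9}  B6 = {1, 3, 4, 6, 9}  B7 = {1, 3, 7, 8, 9}
Tree: B1–B2, B2–B3, B1–B4, B3–B5, B3–B6, B3–B7
The largest bag has 5 vertices, giving width 4; this decomposition certifies tw(G) ≤ 4. On the other hand G contains the 5-clique {1, 3, 7, 8, 9}. A clique must lie in a single bag of any decomposition, so no decomposition can have width below 4. Hence tw(G) = 4 exactly.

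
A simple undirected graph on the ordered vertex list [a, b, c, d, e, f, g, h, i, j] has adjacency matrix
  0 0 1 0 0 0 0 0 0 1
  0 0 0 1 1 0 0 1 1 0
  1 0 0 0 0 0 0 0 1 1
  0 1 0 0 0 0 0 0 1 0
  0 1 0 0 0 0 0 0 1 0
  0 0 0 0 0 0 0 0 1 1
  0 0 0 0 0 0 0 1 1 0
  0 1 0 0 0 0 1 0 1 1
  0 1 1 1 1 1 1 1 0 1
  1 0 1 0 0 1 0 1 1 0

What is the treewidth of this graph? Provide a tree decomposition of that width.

The largest bag has 3 vertices, giving width 2; this decomposition certifies tw(G) ≤ 2. For the lower bound, the 3 vertices {a, c, j} are pairwise adjacent, and any tree decomposition puts a clique entirely inside one bag — forcing width ≥ 2. Hence tw(G) = 2 exactly.

Treewidth 2.
One optimal decomposition is:
Bags: B1 = {c, i, j}  B2 = {h, i, j}  B3 = {f, i, j}  B4 = {a, c, j}  B5 = {b, h, i}  B6 = {g, h, i}  B7 = {b, e, i}  B8 = {b, d, i}
Tree: B1–B2, B2–B3, B1–B4, B2–B5, B5–B6, B5–B7, B5–B8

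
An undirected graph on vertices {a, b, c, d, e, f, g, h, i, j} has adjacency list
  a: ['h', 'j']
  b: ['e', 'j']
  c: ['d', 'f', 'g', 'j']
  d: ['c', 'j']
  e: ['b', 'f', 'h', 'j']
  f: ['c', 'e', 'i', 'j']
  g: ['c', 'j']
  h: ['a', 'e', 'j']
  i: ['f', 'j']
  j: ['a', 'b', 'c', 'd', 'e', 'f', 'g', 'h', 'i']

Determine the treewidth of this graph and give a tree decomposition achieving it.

The largest bag has 3 vertices, giving width 2; this decomposition certifies tw(G) ≤ 2. On the other hand G contains the 3-clique {c, d, j}. A clique must lie in a single bag of any decomposition, so no decomposition can have width below 2. Combining the bounds, tw(G) = 2.

Treewidth 2.
Bags: B1 = {e, f, j}  B2 = {c, f, j}  B3 = {c, d, j}  B4 = {b, e, j}  B5 = {f, i, j}  B6 = {e, h, j}  B7 = {a, h, j}  B8 = {c, g, j}
Tree: B1–B2, B2–B3, B1–B4, B2–B5, B4–B6, B6–B7, B3–B8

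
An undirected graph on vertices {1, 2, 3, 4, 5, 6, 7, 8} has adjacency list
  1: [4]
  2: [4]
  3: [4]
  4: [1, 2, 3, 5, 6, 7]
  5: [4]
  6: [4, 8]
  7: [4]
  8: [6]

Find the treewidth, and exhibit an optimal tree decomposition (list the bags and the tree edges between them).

Each bag holds 2 vertices, so the decomposition has width 1, which upper-bounds the treewidth. G has an edge, so its treewidth is at least 1. Combining the bounds, tw(G) = 1.

Treewidth 1.
One such decomposition:
Bags: B1 = {4, 6}  B2 = {4, 5}  B3 = {2, 4}  B4 = {4, 7}  B5 = {1, 4}  B6 = {3, 4}  B7 = {6, 8}
Tree: B1–B2, B1–B3, B3–B4, B1–B5, B4–B6, B1–B7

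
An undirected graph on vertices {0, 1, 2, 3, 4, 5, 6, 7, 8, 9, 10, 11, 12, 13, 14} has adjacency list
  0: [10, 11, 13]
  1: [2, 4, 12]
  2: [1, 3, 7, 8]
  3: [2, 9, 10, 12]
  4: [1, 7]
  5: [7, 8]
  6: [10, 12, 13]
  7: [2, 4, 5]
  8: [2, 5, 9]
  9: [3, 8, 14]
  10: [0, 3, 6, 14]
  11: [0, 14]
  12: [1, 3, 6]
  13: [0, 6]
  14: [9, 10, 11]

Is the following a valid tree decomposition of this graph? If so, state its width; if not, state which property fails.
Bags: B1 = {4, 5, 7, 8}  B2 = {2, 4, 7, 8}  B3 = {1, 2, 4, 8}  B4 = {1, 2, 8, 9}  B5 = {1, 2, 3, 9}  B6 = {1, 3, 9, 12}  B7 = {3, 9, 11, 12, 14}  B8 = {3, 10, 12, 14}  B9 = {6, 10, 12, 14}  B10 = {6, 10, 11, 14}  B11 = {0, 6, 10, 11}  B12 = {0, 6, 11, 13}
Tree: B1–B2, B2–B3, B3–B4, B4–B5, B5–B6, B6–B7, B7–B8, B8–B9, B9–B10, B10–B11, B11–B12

No — bags containing vertex 11 are not connected in the tree.

A tree decomposition must satisfy three properties: every vertex lies in some bag; for every edge, both endpoints lie together in some bag; and for every vertex, the bags containing it form a connected subtree. Here bags containing vertex 11 are not connected in the tree, so the decomposition is invalid.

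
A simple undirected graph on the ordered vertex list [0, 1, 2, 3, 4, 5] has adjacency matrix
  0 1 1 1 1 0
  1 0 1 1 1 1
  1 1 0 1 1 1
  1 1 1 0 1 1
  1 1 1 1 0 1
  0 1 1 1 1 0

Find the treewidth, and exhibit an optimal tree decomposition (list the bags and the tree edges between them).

Treewidth 4.
One optimal decomposition is:
Bags: B1 = {1, 2, 3, 4, 5}  B2 = {0, 1, 2, 3, 4}
Tree: B1–B2

Every bag has size at most 5, so the width is 5 − 1 = 4 and tw(G) ≤ 4. On the other hand G contains the 5-clique {0, 1, 2, 3, 4}. A clique must lie in a single bag of any decomposition, so no decomposition can have width below 4. Combining the bounds, tw(G) = 4.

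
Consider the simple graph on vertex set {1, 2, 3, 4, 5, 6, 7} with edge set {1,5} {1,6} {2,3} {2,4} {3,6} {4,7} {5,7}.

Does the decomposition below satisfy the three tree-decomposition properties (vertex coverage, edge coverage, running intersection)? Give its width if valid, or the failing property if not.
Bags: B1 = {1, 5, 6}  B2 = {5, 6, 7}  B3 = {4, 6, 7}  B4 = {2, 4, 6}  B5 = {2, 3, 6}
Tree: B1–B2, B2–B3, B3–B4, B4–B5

Every vertex of G appears in some bag (union = {1, 2, 3, 4, 5, 6, 7}); every edge is covered by a bag; and for each vertex v the set of bags containing v is connected in the bag tree. The decomposition is therefore valid. The largest bag has 3 vertices, so the width is 2.

Yes; width 2.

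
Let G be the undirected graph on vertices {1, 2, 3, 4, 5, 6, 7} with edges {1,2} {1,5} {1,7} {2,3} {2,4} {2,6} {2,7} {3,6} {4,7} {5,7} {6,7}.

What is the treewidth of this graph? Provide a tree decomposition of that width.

Treewidth 2.
One optimal decomposition is:
Bags: B1 = {1, 2, 7}  B2 = {2, 4, 7}  B3 = {2, 6, 7}  B4 = {2, 3, 6}  B5 = {1, 5, 7}
Tree: B1–B2, B2–B3, B3–B4, B1–B5

Each bag holds 3 vertices, so the decomposition has width 2, which upper-bounds the treewidth. On the other hand G contains the 3-clique {2, 3, 6}. A clique must lie in a single bag of any decomposition, so no decomposition can have width below 2. Hence tw(G) = 2 exactly.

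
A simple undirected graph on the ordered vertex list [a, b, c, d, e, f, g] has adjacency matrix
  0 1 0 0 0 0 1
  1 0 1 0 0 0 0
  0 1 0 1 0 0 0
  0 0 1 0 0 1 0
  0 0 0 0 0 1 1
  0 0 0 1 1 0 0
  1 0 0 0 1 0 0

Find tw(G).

2

A width-2 tree decomposition is:
Bags: B1 = {a, e, g}  B2 = {a, b, e}  B3 = {b, c, e}  B4 = {c, d, e}  B5 = {d, e, f}
Tree: B1–B2, B2–B3, B3–B4, B4–B5
The largest bag has 3 vertices, giving width 2; this decomposition certifies tw(G) ≤ 2. For the lower bound, G contains the cycle e–g–a–b–c–d–f–e, so G is not a forest; only forests have treewidth ≤ 1, hence tw(G) ≥ 2. Therefore the treewidth is 2.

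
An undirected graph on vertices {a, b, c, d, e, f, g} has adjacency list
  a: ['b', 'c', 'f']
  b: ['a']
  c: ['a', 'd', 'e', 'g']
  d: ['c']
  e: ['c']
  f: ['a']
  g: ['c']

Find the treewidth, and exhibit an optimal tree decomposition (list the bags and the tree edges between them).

Treewidth 1.
Bags: B1 = {c, d}  B2 = {a, c}  B3 = {a, b}  B4 = {c, e}  B5 = {c, g}  B6 = {a, f}
Tree: B1–B2, B2–B3, B2–B4, B2–B5, B2–B6

The largest bag has 2 vertices, giving width 1; this decomposition certifies tw(G) ≤ 1. Any graph with an edge has treewidth ≥ 1, and G has the edge d–c. The upper and lower bounds meet at 1, so that is the treewidth.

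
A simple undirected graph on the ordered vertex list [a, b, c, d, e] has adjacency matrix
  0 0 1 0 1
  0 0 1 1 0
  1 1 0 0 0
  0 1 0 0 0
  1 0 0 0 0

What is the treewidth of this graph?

A width-1 tree decomposition is:
Bags: B1 = {a, e}  B2 = {a, c}  B3 = {b, c}  B4 = {b, d}
Tree: B1–B2, B2–B3, B3–B4
Every bag has size at most 2, so the width is 2 − 1 = 1 and tw(G) ≤ 1. Any graph with an edge has treewidth ≥ 1, and G has the edge e–a. Therefore the treewidth is 1.

1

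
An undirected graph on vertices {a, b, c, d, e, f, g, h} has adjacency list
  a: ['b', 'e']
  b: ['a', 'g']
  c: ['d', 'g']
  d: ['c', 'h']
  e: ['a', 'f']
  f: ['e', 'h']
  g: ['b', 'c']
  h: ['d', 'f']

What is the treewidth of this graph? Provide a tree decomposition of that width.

Treewidth 2.
One such decomposition:
Bags: B1 = {d, f, h}  B2 = {c, d, f}  B3 = {c, f, g}  B4 = {b, f, g}  B5 = {a, b, f}  B6 = {a, e, f}
Tree: B1–B2, B2–B3, B3–B4, B4–B5, B5–B6

Each bag holds 3 vertices, so the decomposition has width 2, which upper-bounds the treewidth. The edges f–h–d–c–g–b–a–e–f form a cycle, so G is not a tree and its treewidth is at least 2. Combining the bounds, tw(G) = 2.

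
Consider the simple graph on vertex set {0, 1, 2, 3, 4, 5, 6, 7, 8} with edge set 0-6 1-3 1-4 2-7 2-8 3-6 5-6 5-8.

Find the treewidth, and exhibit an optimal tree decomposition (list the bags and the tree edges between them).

Treewidth 1.
One optimal decomposition is:
Bags: B1 = {5, 8}  B2 = {2, 8}  B3 = {5, 6}  B4 = {2, 7}  B5 = {3, 6}  B6 = {1, 3}  B7 = {0, 6}  B8 = {1, 4}
Tree: B1–B2, B1–B3, B2–B4, B3–B5, B5–B6, B5–B7, B6–B8

The largest bag has 2 vertices, giving width 1; this decomposition certifies tw(G) ≤ 1. Since G has at least one edge (e.g. 5–8), it is not an edgeless graph, so tw(G) ≥ 1. Combining the bounds, tw(G) = 1.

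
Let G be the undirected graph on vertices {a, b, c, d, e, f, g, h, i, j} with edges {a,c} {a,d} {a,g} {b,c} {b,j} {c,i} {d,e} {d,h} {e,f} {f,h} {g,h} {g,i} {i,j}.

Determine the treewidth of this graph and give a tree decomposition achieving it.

The largest bag has 3 vertices, giving width 2; this decomposition certifies tw(G) ≤ 2. The edges b–j–i–c–b form a cycle, so G is not a tree and its treewidth is at least 2. Hence tw(G) = 2 exactly.

Treewidth 2.
Bags: B1 = {b, c, j}  B2 = {c, i, j}  B3 = {a, c, i}  B4 = {a, g, i}  B5 = {a, d, g}  B6 = {d, g, h}  B7 = {d, e, h}  B8 = {e, f, h}
Tree: B1–B2, B2–B3, B3–B4, B4–B5, B5–B6, B6–B7, B7–B8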